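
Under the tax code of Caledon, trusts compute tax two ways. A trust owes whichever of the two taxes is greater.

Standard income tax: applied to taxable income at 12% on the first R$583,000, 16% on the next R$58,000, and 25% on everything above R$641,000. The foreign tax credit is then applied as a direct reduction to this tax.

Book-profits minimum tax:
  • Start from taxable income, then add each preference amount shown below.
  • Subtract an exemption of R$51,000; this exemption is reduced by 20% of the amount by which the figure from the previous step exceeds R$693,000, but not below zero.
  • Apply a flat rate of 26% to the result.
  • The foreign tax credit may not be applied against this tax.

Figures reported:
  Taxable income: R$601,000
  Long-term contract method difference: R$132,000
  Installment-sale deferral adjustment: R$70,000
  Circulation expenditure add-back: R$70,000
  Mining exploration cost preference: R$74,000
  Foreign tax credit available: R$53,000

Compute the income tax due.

R$246,168

Book-profits minimum tax:
  Adjusted income: R$601,000 + R$132,000 + R$70,000 + R$70,000 + R$74,000 = R$947,000
  Exemption: R$51,000 − 20% × (R$947,000 − R$693,000) = R$51,000 − R$50,800 = R$200
  Base: R$947,000 − R$200 = R$946,800
  R$946,800 × 26% = R$246,168

Standard income tax:
  R$583,000 × 12% = R$69,960
  R$18,000 × 16% = R$2,880
  → R$72,840
  Less foreign tax credit R$53,000 → R$19,840

R$246,168 > R$19,840, so the book-profits minimum tax is the binding amount.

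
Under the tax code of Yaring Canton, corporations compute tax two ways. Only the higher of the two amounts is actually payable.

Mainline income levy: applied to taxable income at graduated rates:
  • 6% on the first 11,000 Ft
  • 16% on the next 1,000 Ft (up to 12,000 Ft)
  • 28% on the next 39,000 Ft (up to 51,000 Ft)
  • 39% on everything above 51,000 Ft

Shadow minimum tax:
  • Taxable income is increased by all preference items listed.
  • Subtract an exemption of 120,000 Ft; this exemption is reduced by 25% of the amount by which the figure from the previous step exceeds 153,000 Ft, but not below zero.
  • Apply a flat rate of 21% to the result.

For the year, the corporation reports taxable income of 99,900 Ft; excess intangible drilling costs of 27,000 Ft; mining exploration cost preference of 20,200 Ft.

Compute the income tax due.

Mainline income levy:
  11,000 Ft × 6% = 660 Ft
  1,000 Ft × 16% = 160 Ft
  39,000 Ft × 28% = 10,920 Ft
  48,900 Ft × 39% = 19,071 Ft
  → 30,811 Ft

Shadow minimum tax:
  Adjusted income: 99,900 Ft + 27,000 Ft + 20,200 Ft = 147,100 Ft
  Exemption: 147,100 Ft ≤ 153,000 Ft, so full 120,000 Ft applies
  Base: 147,100 Ft − 120,000 Ft = 27,100 Ft
  27,100 Ft × 21% = 5,691 Ft

30,811 Ft > 5,691 Ft, so the mainline income levy governs.

30,811 Ft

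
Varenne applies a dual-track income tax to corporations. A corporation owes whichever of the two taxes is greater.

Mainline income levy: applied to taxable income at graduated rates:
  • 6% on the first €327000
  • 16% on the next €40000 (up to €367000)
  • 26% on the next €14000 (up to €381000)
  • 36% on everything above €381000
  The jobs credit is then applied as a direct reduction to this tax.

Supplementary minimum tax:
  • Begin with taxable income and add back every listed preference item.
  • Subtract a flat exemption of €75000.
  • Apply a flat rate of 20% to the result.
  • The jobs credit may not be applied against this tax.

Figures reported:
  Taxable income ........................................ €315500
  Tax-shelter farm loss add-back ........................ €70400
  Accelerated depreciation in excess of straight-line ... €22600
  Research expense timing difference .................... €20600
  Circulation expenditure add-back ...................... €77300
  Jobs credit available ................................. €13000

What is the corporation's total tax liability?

€86280

Supplementary minimum tax:
  Adjusted income: €315500 + €70400 + €22600 + €20600 + €77300 = €506400
  Less exemption €75000 → base €431400
  €431400 × 20% = €86280

Mainline income levy:
  €315500 × 6% = €18930
  Less jobs credit €13000 → €5930

€86280 > €5930, so the supplementary minimum tax is the binding amount.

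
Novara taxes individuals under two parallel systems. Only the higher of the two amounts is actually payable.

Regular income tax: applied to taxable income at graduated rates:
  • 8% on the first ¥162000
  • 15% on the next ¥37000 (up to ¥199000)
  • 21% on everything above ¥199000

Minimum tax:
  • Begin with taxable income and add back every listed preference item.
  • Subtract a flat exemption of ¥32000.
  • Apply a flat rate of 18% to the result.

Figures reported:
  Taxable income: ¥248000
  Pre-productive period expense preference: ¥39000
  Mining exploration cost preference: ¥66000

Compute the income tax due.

Regular income tax:
  ¥162000 × 8% = ¥12960
  ¥37000 × 15% = ¥5550
  ¥49000 × 21% = ¥10290
  → ¥28800

Minimum tax:
  Adjusted income: ¥248000 + ¥39000 + ¥66000 = ¥353000
  Less exemption ¥32000 → base ¥321000
  ¥321000 × 18% = ¥57780

¥57780 > ¥28800, so the minimum tax is the binding amount.

¥57780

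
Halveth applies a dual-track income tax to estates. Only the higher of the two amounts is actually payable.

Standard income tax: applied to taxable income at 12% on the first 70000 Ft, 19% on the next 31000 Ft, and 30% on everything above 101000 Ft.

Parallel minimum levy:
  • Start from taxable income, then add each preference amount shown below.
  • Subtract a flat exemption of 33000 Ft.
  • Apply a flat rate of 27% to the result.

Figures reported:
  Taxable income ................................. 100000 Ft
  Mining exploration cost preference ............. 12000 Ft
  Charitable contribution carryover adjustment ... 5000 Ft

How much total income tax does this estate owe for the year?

22680 Ft

Parallel minimum levy:
  Adjusted income: 100000 Ft + 12000 Ft + 5000 Ft = 117000 Ft
  Less exemption 33000 Ft → base 84000 Ft
  84000 Ft × 27% = 22680 Ft

Standard income tax:
  70000 Ft × 12% = 8400 Ft
  30000 Ft × 19% = 5700 Ft
  → 14100 Ft

22680 Ft > 14100 Ft, so the parallel minimum levy is the binding amount.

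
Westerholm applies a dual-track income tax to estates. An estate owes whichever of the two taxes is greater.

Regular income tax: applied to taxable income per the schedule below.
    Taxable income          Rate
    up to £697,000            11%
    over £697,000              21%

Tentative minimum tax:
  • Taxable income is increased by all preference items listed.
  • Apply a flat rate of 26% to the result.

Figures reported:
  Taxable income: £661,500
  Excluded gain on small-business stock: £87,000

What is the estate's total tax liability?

Tentative minimum tax:
  Adjusted income: £661,500 + £87,000 = £748,500
  £748,500 × 26% = £194,610

Regular income tax:
  £661,500 × 11% = £72,765

£194,610 > £72,765, so the tentative minimum tax is the binding amount.

£194,610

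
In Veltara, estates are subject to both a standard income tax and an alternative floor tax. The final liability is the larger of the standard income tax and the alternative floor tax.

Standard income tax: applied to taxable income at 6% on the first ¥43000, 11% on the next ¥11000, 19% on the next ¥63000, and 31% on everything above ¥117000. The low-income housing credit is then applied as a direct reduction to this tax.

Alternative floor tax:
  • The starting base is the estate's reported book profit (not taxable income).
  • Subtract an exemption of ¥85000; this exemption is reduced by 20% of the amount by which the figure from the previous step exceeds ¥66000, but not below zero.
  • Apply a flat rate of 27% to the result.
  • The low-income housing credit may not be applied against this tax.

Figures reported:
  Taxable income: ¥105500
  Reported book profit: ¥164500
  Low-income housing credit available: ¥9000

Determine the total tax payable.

¥26784

Alternative floor tax:
  Base (reported book profit): ¥164500
  Exemption: ¥85000 − 20% × (¥164500 − ¥66000) = ¥85000 − ¥19700 = ¥65300
  Base: ¥164500 − ¥65300 = ¥99200
  ¥99200 × 27% = ¥26784

Standard income tax:
  ¥43000 × 6% = ¥2580
  ¥11000 × 11% = ¥1210
  ¥51500 × 19% = ¥9785
  → ¥13575
  Less low-income housing credit ¥9000 → ¥4575

¥26784 > ¥4575, so the alternative floor tax is the binding amount.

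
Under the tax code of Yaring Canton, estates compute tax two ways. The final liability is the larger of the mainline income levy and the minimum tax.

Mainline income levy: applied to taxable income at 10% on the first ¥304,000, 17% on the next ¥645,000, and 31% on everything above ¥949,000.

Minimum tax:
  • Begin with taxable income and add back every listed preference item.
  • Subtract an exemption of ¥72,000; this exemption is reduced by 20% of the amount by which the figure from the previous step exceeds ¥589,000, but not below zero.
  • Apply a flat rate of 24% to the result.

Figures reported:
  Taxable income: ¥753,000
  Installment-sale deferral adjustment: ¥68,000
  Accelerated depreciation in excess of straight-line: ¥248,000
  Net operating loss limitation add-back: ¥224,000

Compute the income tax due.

¥310,320

Mainline income levy:
  ¥304,000 × 10% = ¥30,400
  ¥449,000 × 17% = ¥76,330
  → ¥106,730

Minimum tax:
  Adjusted income: ¥753,000 + ¥68,000 + ¥248,000 + ¥224,000 = ¥1,293,000
  Exemption: 20% × (¥1,293,000 − ¥589,000) = ¥140,800 ≥ ¥72,000, so the exemption is fully phased out
  Base: ¥1,293,000 − ¥0 = ¥1,293,000
  ¥1,293,000 × 24% = ¥310,320

¥310,320 > ¥106,730, so the minimum tax is the binding amount.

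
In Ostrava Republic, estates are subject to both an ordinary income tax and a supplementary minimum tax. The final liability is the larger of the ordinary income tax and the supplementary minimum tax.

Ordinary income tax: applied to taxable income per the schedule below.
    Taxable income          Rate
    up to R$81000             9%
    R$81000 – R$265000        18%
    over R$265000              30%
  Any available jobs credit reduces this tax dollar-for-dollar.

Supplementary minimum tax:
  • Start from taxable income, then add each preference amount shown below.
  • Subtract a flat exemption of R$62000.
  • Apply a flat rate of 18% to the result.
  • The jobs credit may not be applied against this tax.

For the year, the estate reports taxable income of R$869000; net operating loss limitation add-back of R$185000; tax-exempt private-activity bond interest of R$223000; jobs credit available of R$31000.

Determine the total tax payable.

R$218700

Ordinary income tax:
  R$81000 × 9% = R$7290
  R$184000 × 18% = R$33120
  R$604000 × 30% = R$181200
  → R$221610
  Less jobs credit R$31000 → R$190610

Supplementary minimum tax:
  Adjusted income: R$869000 + R$185000 + R$223000 = R$1277000
  Less exemption R$62000 → base R$1215000
  R$1215000 × 18% = R$218700

R$218700 > R$190610, so the supplementary minimum tax is the binding amount.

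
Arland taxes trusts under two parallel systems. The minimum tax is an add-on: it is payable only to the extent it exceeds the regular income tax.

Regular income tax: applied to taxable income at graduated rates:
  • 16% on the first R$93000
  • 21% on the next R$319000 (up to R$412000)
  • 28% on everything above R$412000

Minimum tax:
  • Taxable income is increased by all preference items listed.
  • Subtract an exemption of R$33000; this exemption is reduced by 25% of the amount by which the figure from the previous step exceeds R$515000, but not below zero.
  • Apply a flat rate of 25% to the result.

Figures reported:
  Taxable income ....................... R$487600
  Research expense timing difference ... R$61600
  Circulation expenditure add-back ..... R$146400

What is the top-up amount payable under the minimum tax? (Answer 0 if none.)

R$70862

Regular income tax:
  R$93000 × 16% = R$14880
  R$319000 × 21% = R$66990
  R$75600 × 28% = R$21168
  → R$103038

Minimum tax:
  Adjusted income: R$487600 + R$61600 + R$146400 = R$695600
  Exemption: 25% × (R$695600 − R$515000) = R$45150 ≥ R$33000, so the exemption is fully phased out
  Base: R$695600 − R$0 = R$695600
  R$695600 × 25% = R$173900

Excess of minimum tax over regular income tax: R$173900 − R$103038 = R$70862.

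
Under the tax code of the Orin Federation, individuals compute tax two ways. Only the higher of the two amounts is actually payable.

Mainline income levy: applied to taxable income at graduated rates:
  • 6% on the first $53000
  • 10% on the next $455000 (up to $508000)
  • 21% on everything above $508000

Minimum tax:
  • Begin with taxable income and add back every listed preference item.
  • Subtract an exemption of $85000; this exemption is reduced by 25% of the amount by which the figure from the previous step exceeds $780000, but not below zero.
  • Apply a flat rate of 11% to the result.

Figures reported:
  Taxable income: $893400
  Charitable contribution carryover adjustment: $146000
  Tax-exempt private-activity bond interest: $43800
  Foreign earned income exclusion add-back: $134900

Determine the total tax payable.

Mainline income levy:
  $53000 × 6% = $3180
  $455000 × 10% = $45500
  $385400 × 21% = $80934
  → $129614

Minimum tax:
  Adjusted income: $893400 + $146000 + $43800 + $134900 = $1218100
  Exemption: 25% × ($1218100 − $780000) = $109525 ≥ $85000, so the exemption is fully phased out
  Base: $1218100 − $0 = $1218100
  $1218100 × 11% = $133991

$133991 > $129614, so the minimum tax is the binding amount.

$133991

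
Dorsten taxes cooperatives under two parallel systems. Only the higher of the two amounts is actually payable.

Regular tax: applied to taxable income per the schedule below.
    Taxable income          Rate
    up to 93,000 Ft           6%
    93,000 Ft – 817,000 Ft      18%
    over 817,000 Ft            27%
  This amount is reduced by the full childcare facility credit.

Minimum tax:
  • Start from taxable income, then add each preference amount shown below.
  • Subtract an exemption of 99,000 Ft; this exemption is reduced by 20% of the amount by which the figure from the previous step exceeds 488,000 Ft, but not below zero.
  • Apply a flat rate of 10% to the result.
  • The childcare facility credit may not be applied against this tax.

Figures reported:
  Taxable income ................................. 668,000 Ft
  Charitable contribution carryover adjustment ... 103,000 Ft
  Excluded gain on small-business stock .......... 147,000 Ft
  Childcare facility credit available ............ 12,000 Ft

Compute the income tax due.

Regular tax:
  93,000 Ft × 6% = 5,580 Ft
  575,000 Ft × 18% = 103,500 Ft
  → 109,080 Ft
  Less childcare facility credit 12,000 Ft → 97,080 Ft

Minimum tax:
  Adjusted income: 668,000 Ft + 103,000 Ft + 147,000 Ft = 918,000 Ft
  Exemption: 99,000 Ft − 20% × (918,000 Ft − 488,000 Ft) = 99,000 Ft − 86,000 Ft = 13,000 Ft
  Base: 918,000 Ft − 13,000 Ft = 905,000 Ft
  905,000 Ft × 10% = 90,500 Ft

97,080 Ft > 90,500 Ft, so the regular tax governs.

97,080 Ft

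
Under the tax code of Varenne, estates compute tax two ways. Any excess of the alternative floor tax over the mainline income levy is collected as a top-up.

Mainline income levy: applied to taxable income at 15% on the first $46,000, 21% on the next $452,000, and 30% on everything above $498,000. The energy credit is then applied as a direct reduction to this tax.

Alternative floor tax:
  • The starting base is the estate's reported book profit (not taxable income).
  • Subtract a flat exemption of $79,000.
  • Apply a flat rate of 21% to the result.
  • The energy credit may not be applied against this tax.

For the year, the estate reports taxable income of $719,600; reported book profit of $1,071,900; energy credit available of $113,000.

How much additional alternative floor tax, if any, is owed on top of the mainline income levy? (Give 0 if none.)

$153,209

Mainline income levy:
  $46,000 × 15% = $6,900
  $452,000 × 21% = $94,920
  $221,600 × 30% = $66,480
  → $168,300
  Less energy credit $113,000 → $55,300

Alternative floor tax:
  Base (reported book profit): $1,071,900
  Less exemption $79,000 → base $992,900
  $992,900 × 21% = $208,509

Excess of alternative floor tax over mainline income levy: $208,509 − $55,300 = $153,209.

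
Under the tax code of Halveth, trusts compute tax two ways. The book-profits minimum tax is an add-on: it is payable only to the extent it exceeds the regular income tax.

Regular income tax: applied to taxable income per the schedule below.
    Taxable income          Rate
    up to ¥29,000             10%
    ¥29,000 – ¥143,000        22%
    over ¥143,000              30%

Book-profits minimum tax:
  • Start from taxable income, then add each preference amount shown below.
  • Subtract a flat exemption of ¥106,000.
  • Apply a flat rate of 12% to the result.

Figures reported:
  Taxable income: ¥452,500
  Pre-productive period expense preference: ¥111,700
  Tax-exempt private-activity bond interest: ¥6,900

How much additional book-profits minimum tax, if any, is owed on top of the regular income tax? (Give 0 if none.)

¥0

Regular income tax:
  ¥29,000 × 10% = ¥2,900
  ¥114,000 × 22% = ¥25,080
  ¥309,500 × 30% = ¥92,850
  → ¥120,830

Book-profits minimum tax:
  Adjusted income: ¥452,500 + ¥111,700 + ¥6,900 = ¥571,100
  Less exemption ¥106,000 → base ¥465,100
  ¥465,100 × 12% = ¥55,812

¥55,812 ≤ ¥120,830, so no add-on is due.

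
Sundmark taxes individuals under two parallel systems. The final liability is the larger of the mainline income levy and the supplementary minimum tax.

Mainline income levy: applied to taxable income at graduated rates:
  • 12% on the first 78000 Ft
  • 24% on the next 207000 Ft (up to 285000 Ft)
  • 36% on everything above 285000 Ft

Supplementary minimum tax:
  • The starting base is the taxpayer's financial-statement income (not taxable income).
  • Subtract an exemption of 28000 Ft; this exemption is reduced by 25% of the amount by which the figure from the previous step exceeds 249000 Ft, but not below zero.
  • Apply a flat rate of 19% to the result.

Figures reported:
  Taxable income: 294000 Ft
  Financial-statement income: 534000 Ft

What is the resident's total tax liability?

Mainline income levy:
  78000 Ft × 12% = 9360 Ft
  207000 Ft × 24% = 49680 Ft
  9000 Ft × 36% = 3240 Ft
  → 62280 Ft

Supplementary minimum tax:
  Base (financial-statement income): 534000 Ft
  Exemption: 25% × (534000 Ft − 249000 Ft) = 71250 Ft ≥ 28000 Ft, so the exemption is fully phased out
  Base: 534000 Ft − 0 Ft = 534000 Ft
  534000 Ft × 19% = 101460 Ft

101460 Ft > 62280 Ft, so the supplementary minimum tax is the binding amount.

101460 Ft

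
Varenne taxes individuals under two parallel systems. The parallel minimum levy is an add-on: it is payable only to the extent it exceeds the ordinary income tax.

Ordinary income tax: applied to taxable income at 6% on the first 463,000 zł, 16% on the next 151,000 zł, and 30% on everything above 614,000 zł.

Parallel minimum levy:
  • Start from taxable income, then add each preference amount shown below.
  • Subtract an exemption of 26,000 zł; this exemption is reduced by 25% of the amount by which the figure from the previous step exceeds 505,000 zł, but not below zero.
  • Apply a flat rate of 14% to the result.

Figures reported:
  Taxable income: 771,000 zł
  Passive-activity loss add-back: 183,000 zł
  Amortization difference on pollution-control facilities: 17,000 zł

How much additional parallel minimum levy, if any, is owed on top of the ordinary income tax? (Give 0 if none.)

Ordinary income tax:
  463,000 zł × 6% = 27,780 zł
  151,000 zł × 16% = 24,160 zł
  157,000 zł × 30% = 47,100 zł
  → 99,040 zł

Parallel minimum levy:
  Adjusted income: 771,000 zł + 183,000 zł + 17,000 zł = 971,000 zł
  Exemption: 25% × (971,000 zł − 505,000 zł) = 116,500 zł ≥ 26,000 zł, so the exemption is fully phased out
  Base: 971,000 zł − 0 zł = 971,000 zł
  971,000 zł × 14% = 135,940 zł

Excess of parallel minimum levy over ordinary income tax: 135,940 zł − 99,040 zł = 36,900 zł.

36,900 zł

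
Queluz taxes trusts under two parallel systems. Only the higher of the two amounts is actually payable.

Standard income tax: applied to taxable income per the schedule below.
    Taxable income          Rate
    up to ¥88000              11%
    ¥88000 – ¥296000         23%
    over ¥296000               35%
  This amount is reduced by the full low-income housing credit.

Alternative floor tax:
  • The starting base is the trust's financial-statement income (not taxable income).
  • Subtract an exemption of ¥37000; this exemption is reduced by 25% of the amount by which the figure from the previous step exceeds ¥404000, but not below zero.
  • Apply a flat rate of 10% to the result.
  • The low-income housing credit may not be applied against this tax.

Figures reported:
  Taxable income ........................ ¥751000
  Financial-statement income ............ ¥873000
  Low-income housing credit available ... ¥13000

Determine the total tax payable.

Alternative floor tax:
  Base (financial-statement income): ¥873000
  Exemption: 25% × (¥873000 − ¥404000) = ¥117250 ≥ ¥37000, so the exemption is fully phased out
  Base: ¥873000 − ¥0 = ¥873000
  ¥873000 × 10% = ¥87300

Standard income tax:
  ¥88000 × 11% = ¥9680
  ¥208000 × 23% = ¥47840
  ¥455000 × 35% = ¥159250
  → ¥216770
  Less low-income housing credit ¥13000 → ¥203770

¥203770 > ¥87300, so the standard income tax governs.

¥203770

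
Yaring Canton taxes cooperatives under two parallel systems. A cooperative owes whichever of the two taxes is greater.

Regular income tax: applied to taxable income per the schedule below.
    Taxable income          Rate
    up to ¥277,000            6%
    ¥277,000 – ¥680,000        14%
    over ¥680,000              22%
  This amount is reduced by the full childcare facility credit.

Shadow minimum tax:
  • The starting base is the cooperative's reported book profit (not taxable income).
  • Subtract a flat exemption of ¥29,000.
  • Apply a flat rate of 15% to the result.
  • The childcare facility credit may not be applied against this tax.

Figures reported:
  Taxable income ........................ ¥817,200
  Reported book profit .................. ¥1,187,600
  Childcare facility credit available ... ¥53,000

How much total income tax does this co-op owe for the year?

Shadow minimum tax:
  Base (reported book profit): ¥1,187,600
  Less exemption ¥29,000 → base ¥1,158,600
  ¥1,158,600 × 15% = ¥173,790

Regular income tax:
  ¥277,000 × 6% = ¥16,620
  ¥403,000 × 14% = ¥56,420
  ¥137,200 × 22% = ¥30,184
  → ¥103,224
  Less childcare facility credit ¥53,000 → ¥50,224

¥173,790 > ¥50,224, so the shadow minimum tax is the binding amount.

¥173,790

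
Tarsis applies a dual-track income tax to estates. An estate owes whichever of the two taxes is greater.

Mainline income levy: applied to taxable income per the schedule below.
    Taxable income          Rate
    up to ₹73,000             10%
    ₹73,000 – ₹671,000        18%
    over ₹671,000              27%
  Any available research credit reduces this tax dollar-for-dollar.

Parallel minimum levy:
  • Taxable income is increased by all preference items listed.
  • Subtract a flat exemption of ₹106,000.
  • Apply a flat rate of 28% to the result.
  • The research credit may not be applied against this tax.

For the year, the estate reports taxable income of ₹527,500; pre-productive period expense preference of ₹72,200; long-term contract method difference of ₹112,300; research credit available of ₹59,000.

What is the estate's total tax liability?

₹169,680

Parallel minimum levy:
  Adjusted income: ₹527,500 + ₹72,200 + ₹112,300 = ₹712,000
  Less exemption ₹106,000 → base ₹606,000
  ₹606,000 × 28% = ₹169,680

Mainline income levy:
  ₹73,000 × 10% = ₹7,300
  ₹454,500 × 18% = ₹81,810
  → ₹89,110
  Less research credit ₹59,000 → ₹30,110

₹169,680 > ₹30,110, so the parallel minimum levy is the binding amount.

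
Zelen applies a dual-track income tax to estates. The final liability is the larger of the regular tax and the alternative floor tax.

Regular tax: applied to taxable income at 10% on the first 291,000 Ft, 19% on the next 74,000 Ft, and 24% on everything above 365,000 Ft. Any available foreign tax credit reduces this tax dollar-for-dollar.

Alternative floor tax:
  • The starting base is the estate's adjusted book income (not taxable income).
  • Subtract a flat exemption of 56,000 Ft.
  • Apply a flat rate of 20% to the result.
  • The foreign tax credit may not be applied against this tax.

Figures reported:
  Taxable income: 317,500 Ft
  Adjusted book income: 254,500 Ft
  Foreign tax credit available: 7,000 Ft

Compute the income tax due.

Regular tax:
  291,000 Ft × 10% = 29,100 Ft
  26,500 Ft × 19% = 5,035 Ft
  → 34,135 Ft
  Less foreign tax credit 7,000 Ft → 27,135 Ft

Alternative floor tax:
  Base (adjusted book income): 254,500 Ft
  Less exemption 56,000 Ft → base 198,500 Ft
  198,500 Ft × 20% = 39,700 Ft

39,700 Ft > 27,135 Ft, so the alternative floor tax is the binding amount.

39,700 Ft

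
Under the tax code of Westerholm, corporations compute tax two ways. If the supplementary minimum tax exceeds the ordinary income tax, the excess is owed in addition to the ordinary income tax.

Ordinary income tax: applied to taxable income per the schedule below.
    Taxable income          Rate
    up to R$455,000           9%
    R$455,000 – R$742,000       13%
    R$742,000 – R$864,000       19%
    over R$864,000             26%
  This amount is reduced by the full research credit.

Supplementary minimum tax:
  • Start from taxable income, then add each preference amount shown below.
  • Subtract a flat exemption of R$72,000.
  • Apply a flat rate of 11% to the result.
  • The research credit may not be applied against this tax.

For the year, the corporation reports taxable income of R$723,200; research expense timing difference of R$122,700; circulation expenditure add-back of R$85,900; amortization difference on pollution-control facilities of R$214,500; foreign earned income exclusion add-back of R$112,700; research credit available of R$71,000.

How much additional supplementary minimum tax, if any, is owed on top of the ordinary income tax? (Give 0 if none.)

Supplementary minimum tax:
  Adjusted income: R$723,200 + R$122,700 + R$85,900 + R$214,500 + R$112,700 = R$1,259,000
  Less exemption R$72,000 → base R$1,187,000
  R$1,187,000 × 11% = R$130,570

Ordinary income tax:
  R$455,000 × 9% = R$40,950
  R$268,200 × 13% = R$34,866
  → R$75,816
  Less research credit R$71,000 → R$4,816

Excess of supplementary minimum tax over ordinary income tax: R$130,570 − R$4,816 = R$125,754.

R$125,754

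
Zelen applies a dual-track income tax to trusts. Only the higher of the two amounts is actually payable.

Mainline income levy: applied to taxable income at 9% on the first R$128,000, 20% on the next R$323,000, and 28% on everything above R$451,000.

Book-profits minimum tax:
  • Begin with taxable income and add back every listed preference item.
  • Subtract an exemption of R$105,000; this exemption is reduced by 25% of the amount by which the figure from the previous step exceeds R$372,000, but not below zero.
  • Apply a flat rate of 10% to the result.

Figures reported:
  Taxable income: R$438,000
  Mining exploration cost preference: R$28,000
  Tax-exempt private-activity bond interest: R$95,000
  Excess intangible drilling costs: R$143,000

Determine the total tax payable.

Book-profits minimum tax:
  Adjusted income: R$438,000 + R$28,000 + R$95,000 + R$143,000 = R$704,000
  Exemption: R$105,000 − 25% × (R$704,000 − R$372,000) = R$105,000 − R$83,000 = R$22,000
  Base: R$704,000 − R$22,000 = R$682,000
  R$682,000 × 10% = R$68,200

Mainline income levy:
  R$128,000 × 9% = R$11,520
  R$310,000 × 20% = R$62,000
  → R$73,520

R$73,520 > R$68,200, so the mainline income levy governs.

R$73,520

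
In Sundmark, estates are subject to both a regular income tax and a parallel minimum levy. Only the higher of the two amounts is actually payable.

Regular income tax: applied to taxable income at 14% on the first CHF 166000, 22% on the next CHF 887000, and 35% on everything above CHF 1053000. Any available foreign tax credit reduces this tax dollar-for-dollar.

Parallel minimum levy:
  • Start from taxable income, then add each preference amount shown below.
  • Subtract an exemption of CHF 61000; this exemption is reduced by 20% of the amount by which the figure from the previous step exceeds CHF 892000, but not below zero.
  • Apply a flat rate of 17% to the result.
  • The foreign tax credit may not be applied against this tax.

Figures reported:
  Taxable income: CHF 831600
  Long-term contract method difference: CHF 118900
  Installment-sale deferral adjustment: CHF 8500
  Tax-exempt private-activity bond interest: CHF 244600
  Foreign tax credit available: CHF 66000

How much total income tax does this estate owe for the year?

CHF 204612

Parallel minimum levy:
  Adjusted income: CHF 831600 + CHF 118900 + CHF 8500 + CHF 244600 = CHF 1203600
  Exemption: 20% × (CHF 1203600 − CHF 892000) = CHF 62320 ≥ CHF 61000, so the exemption is fully phased out
  Base: CHF 1203600 − CHF 0 = CHF 1203600
  CHF 1203600 × 17% = CHF 204612

Regular income tax:
  CHF 166000 × 14% = CHF 23240
  CHF 665600 × 22% = CHF 146432
  → CHF 169672
  Less foreign tax credit CHF 66000 → CHF 103672

CHF 204612 > CHF 103672, so the parallel minimum levy is the binding amount.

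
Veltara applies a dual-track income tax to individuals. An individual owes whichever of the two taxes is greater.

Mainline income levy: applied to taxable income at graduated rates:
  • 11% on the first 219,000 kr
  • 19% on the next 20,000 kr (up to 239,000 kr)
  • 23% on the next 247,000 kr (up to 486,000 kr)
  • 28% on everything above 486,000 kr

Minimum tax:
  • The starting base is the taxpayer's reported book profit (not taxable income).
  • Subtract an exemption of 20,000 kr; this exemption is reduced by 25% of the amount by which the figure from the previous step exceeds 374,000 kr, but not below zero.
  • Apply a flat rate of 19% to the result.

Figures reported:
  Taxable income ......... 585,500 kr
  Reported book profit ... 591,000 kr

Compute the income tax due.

112,560 kr

Mainline income levy:
  219,000 kr × 11% = 24,090 kr
  20,000 kr × 19% = 3,800 kr
  247,000 kr × 23% = 56,810 kr
  99,500 kr × 28% = 27,860 kr
  → 112,560 kr

Minimum tax:
  Base (reported book profit): 591,000 kr
  Exemption: 25% × (591,000 kr − 374,000 kr) = 54,250 kr ≥ 20,000 kr, so the exemption is fully phased out
  Base: 591,000 kr − 0 kr = 591,000 kr
  591,000 kr × 19% = 112,290 kr

112,560 kr > 112,290 kr, so the mainline income levy governs.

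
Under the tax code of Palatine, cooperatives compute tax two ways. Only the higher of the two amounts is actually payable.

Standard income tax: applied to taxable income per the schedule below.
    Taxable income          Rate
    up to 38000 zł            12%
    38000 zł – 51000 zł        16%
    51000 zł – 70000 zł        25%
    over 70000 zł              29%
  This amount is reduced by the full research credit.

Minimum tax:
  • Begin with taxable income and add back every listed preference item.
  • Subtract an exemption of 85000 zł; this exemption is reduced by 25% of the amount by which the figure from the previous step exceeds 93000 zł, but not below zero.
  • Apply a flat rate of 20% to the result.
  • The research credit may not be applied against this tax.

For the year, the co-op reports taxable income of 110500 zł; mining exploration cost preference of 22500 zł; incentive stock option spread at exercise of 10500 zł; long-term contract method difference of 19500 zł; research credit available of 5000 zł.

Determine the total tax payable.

19100 zł

Minimum tax:
  Adjusted income: 110500 zł + 22500 zł + 10500 zł + 19500 zł = 163000 zł
  Exemption: 85000 zł − 25% × (163000 zł − 93000 zł) = 85000 zł − 17500 zł = 67500 zł
  Base: 163000 zł − 67500 zł = 95500 zł
  95500 zł × 20% = 19100 zł

Standard income tax:
  38000 zł × 12% = 4560 zł
  13000 zł × 16% = 2080 zł
  19000 zł × 25% = 4750 zł
  40500 zł × 29% = 11745 zł
  → 23135 zł
  Less research credit 5000 zł → 18135 zł

19100 zł > 18135 zł, so the minimum tax is the binding amount.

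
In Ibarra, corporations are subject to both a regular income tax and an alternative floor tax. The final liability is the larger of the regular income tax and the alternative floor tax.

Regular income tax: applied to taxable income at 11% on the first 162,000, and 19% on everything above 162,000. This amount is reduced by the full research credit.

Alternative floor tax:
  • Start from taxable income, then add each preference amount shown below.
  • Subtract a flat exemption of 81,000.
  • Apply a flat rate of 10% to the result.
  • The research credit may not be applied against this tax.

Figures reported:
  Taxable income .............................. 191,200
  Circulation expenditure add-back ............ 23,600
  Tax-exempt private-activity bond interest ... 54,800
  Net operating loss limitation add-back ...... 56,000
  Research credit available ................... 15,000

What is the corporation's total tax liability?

24,460

Alternative floor tax:
  Adjusted income: 191,200 + 23,600 + 54,800 + 56,000 = 325,600
  Less exemption 81,000 → base 244,600
  244,600 × 10% = 24,460

Regular income tax:
  162,000 × 11% = 17,820
  29,200 × 19% = 5,548
  → 23,368
  Less research credit 15,000 → 8,368

24,460 > 8,368, so the alternative floor tax is the binding amount.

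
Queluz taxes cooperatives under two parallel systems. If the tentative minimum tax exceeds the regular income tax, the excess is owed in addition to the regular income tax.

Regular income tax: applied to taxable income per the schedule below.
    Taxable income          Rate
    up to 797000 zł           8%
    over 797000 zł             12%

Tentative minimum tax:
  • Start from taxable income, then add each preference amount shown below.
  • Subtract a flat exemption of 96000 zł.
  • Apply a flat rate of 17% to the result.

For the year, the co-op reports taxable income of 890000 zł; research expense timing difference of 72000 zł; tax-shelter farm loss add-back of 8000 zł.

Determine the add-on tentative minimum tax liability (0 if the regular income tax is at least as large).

73660 zł

Tentative minimum tax:
  Adjusted income: 890000 zł + 72000 zł + 8000 zł = 970000 zł
  Less exemption 96000 zł → base 874000 zł
  874000 zł × 17% = 148580 zł

Regular income tax:
  797000 zł × 8% = 63760 zł
  93000 zł × 12% = 11160 zł
  → 74920 zł

Excess of tentative minimum tax over regular income tax: 148580 zł − 74920 zł = 73660 zł.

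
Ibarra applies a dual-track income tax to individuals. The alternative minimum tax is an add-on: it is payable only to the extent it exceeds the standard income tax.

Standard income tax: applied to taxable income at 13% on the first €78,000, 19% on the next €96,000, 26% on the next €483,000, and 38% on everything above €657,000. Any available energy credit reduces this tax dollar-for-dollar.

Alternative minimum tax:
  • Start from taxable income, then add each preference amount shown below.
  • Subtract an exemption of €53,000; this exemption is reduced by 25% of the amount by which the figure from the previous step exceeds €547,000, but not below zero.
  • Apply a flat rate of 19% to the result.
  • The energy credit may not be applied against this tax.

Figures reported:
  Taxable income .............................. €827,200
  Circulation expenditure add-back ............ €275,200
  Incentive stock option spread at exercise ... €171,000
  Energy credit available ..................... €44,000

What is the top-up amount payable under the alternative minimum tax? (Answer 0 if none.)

€67,310

Alternative minimum tax:
  Adjusted income: €827,200 + €275,200 + €171,000 = €1,273,400
  Exemption: 25% × (€1,273,400 − €547,000) = €181,600 ≥ €53,000, so the exemption is fully phased out
  Base: €1,273,400 − €0 = €1,273,400
  €1,273,400 × 19% = €241,946

Standard income tax:
  €78,000 × 13% = €10,140
  €96,000 × 19% = €18,240
  €483,000 × 26% = €125,580
  €170,200 × 38% = €64,676
  → €218,636
  Less energy credit €44,000 → €174,636

Excess of alternative minimum tax over standard income tax: €241,946 − €174,636 = €67,310.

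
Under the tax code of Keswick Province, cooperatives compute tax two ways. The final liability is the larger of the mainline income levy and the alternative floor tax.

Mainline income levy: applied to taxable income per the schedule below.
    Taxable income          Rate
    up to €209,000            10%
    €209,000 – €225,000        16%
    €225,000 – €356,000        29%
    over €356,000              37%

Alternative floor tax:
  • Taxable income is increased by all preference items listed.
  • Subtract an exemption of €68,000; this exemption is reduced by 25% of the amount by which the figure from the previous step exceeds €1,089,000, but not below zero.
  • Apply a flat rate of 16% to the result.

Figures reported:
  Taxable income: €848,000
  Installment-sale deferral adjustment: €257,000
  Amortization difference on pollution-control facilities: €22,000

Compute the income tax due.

Mainline income levy:
  €209,000 × 10% = €20,900
  €16,000 × 16% = €2,560
  €131,000 × 29% = €37,990
  €492,000 × 37% = €182,040
  → €243,490

Alternative floor tax:
  Adjusted income: €848,000 + €257,000 + €22,000 = €1,127,000
  Exemption: €68,000 − 25% × (€1,127,000 − €1,089,000) = €68,000 − €9,500 = €58,500
  Base: €1,127,000 − €58,500 = €1,068,500
  €1,068,500 × 16% = €170,960

€243,490 > €170,960, so the mainline income levy governs.

€243,490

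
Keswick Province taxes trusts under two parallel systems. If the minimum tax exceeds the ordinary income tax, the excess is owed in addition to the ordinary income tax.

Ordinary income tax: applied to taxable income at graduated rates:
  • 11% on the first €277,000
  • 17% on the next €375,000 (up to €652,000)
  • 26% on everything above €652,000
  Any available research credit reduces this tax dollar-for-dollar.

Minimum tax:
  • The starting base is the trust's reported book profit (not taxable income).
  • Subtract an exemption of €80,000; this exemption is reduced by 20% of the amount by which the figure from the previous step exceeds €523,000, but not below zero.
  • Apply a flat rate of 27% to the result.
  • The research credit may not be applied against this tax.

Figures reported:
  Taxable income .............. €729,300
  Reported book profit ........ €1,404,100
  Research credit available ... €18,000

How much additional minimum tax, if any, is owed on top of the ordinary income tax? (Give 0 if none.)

Ordinary income tax:
  €277,000 × 11% = €30,470
  €375,000 × 17% = €63,750
  €77,300 × 26% = €20,098
  → €114,318
  Less research credit €18,000 → €96,318

Minimum tax:
  Base (reported book profit): €1,404,100
  Exemption: 20% × (€1,404,100 − €523,000) = €176,220 ≥ €80,000, so the exemption is fully phased out
  Base: €1,404,100 − €0 = €1,404,100
  €1,404,100 × 27% = €379,107

Excess of minimum tax over ordinary income tax: €379,107 − €96,318 = €282,789.

€282,789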